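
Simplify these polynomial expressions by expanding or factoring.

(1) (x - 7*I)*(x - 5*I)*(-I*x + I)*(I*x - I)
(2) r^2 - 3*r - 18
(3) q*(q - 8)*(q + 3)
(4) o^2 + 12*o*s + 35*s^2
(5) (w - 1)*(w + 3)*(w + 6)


(1) = x^4 - 2*x^3 - 12*I*x^3 - 34*x^2 + 24*I*x^2 + 70*x - 12*I*x - 35
(2) = (r - 6)*(r + 3)
(3) = q^3 - 5*q^2 - 24*q
(4) = (o + 5*s)*(o + 7*s)
(5) = w^3 + 8*w^2 + 9*w - 18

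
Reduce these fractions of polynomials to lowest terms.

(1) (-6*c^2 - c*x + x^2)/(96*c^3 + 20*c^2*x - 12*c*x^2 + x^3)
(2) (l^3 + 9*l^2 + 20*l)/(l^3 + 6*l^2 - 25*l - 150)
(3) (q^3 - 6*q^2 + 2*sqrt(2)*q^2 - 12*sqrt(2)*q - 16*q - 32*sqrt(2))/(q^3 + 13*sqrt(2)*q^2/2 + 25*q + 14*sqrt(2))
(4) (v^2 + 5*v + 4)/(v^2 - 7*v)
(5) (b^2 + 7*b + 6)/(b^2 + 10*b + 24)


(1) = (-3*c + x)/(48*c^2 - 14*c*x + x^2)
(2) = (l^2 + 4*l)/(l^2 + l - 30)
(3) = (2*q^2 - 12*q - 32)/(2*q^2 + 9*sqrt(2)*q + 14)
(4) = (v^2 + 5*v + 4)/(v^2 - 7*v)
(5) = (b + 1)/(b + 4)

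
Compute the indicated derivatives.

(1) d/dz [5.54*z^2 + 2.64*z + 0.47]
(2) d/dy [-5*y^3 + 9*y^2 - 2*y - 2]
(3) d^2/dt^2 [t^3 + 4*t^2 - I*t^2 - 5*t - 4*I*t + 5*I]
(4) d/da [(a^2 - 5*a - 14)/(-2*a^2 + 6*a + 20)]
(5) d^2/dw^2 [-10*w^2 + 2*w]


(1) = 11.08*z + 2.64
(2) = -15*y^2 + 18*y - 2
(3) = 6*t + 8 - 2*I
(4) = -1/(a^2 - 10*a + 25)
(5) = -20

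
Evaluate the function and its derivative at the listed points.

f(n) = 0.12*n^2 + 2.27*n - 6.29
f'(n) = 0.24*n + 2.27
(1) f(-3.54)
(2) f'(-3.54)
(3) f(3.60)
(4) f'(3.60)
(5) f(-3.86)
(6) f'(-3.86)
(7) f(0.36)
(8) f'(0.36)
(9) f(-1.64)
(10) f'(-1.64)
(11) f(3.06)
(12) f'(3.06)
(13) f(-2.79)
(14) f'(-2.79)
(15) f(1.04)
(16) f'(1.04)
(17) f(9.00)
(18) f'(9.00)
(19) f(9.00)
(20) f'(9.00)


(1) = -12.82
(2) = 1.42
(3) = 3.44
(4) = 3.13
(5) = -13.26
(6) = 1.34
(7) = -5.46
(8) = 2.36
(9) = -9.69
(10) = 1.88
(11) = 1.78
(12) = 3.00
(13) = -11.69
(14) = 1.60
(15) = -3.80
(16) = 2.52
(17) = 23.86
(18) = 4.43
(19) = 23.86
(20) = 4.43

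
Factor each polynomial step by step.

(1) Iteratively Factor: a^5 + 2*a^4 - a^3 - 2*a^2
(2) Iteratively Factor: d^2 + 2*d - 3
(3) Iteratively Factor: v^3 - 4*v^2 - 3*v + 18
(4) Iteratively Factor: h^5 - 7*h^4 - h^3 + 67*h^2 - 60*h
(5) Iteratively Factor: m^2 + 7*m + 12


(1) = (a + 2)*(a^4 - a^2) = a*(a + 2)*(a^3 - a) = a^2*(a + 2)*(a^2 - 1) = a^2*(a + 1)*(a + 2)*(a - 1)
(2) = (d - 1)*(d + 3)
(3) = (v - 3)*(v^2 - v - 6) = (v - 3)*(v + 2)*(v - 3)
(4) = (h - 1)*(h^4 - 6*h^3 - 7*h^2 + 60*h) = (h - 1)*(h + 3)*(h^3 - 9*h^2 + 20*h) = h*(h - 1)*(h + 3)*(h^2 - 9*h + 20) = h*(h - 4)*(h - 1)*(h + 3)*(h - 5)
(5) = (m + 3)*(m + 4)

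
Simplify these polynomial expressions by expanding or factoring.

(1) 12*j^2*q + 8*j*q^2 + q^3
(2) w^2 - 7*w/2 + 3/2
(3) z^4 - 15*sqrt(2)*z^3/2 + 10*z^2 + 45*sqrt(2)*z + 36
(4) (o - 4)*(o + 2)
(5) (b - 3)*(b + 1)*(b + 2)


(1) = q*(2*j + q)*(6*j + q)
(2) = (w - 3)*(w - 1/2)
(3) = (z - 6*sqrt(2))*(z - 3*sqrt(2))*(z + sqrt(2)/2)*(z + sqrt(2))
(4) = o^2 - 2*o - 8
(5) = b^3 - 7*b - 6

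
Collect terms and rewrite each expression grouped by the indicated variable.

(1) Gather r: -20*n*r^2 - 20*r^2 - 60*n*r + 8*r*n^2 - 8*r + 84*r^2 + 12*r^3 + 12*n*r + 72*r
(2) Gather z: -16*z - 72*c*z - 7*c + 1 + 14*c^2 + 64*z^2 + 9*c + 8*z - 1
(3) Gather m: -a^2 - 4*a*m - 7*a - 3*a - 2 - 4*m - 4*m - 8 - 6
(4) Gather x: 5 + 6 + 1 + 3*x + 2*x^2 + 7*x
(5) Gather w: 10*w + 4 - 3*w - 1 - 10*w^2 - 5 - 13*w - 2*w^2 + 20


(1) = 12*r^3 + r^2*(64 - 20*n) + r*(8*n^2 - 48*n + 64)
(2) = 14*c^2 + 2*c + 64*z^2 + z*(-72*c - 8)
(3) = -a^2 - 10*a + m*(-4*a - 8) - 16
(4) = 2*x^2 + 10*x + 12
(5) = -12*w^2 - 6*w + 18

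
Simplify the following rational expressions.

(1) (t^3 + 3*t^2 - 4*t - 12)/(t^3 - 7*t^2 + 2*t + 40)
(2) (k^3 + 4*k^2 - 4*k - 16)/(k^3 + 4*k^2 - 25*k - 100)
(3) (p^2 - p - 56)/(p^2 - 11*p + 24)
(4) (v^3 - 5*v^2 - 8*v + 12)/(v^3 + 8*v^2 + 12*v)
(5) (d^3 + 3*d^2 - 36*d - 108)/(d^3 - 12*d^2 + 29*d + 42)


(1) = (t^2 + t - 6)/(t^2 - 9*t + 20)
(2) = (k^2 - 4)/(k^2 - 25)
(3) = (p + 7)/(p - 3)
(4) = (v^2 - 7*v + 6)/(v^2 + 6*v)
(5) = (d^2 + 9*d + 18)/(d^2 - 6*d - 7)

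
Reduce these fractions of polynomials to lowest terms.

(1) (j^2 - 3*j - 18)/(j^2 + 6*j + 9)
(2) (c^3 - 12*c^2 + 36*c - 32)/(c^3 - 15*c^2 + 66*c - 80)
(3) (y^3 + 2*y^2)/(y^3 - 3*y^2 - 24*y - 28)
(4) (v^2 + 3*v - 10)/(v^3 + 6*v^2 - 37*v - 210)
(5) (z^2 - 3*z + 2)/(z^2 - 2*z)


(1) = (j - 6)/(j + 3)
(2) = (c - 2)/(c - 5)
(3) = y^2/(y^2 - 5*y - 14)
(4) = (v - 2)/(v^2 + v - 42)
(5) = (z - 1)/z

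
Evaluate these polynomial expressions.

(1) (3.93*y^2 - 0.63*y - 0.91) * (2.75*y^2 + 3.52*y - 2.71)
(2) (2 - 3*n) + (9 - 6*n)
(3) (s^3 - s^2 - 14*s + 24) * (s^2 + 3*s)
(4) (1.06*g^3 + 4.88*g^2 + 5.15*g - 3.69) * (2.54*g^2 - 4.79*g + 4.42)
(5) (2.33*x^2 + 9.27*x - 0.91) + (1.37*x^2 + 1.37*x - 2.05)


(1) = 10.8075*y^4 + 12.1011*y^3 - 15.3704*y^2 - 1.4959*y + 2.4661
(2) = 11 - 9*n
(3) = s^5 + 2*s^4 - 17*s^3 - 18*s^2 + 72*s
(4) = 2.6924*g^5 + 7.3178*g^4 - 5.609*g^3 - 12.4715*g^2 + 40.4381*g - 16.3098
(5) = 3.7*x^2 + 10.64*x - 2.96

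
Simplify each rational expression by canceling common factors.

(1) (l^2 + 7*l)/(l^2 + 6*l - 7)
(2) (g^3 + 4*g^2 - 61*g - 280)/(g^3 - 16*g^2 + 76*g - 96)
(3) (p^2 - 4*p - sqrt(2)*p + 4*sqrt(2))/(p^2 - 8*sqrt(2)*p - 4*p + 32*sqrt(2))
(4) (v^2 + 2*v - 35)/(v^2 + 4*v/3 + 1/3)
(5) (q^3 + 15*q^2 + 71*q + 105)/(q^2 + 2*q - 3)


(1) = l/(l - 1)
(2) = (g^2 + 12*g + 35)/(g^2 - 8*g + 12)
(3) = (p - sqrt(2))/(p - 8*sqrt(2))
(4) = (3*v^2 + 6*v - 105)/(3*v^2 + 4*v + 1)
(5) = (q^2 + 12*q + 35)/(q - 1)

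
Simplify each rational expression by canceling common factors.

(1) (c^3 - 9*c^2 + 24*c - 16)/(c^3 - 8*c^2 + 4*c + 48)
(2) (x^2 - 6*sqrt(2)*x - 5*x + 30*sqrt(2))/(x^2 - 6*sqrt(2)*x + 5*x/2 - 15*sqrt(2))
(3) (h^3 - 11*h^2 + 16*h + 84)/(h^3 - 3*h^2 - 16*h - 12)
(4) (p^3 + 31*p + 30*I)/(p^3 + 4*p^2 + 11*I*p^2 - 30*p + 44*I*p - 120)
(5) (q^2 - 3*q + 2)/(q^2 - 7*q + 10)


(1) = (c^2 - 5*c + 4)/(c^2 - 4*c - 12)
(2) = (2*x - 10)/(2*x + 5)
(3) = (h - 7)/(h + 1)
(4) = (p^2 - 5*I*p + 6)/(p^2 + p*(4 + 6*I) + 24*I)
(5) = (q - 1)/(q - 5)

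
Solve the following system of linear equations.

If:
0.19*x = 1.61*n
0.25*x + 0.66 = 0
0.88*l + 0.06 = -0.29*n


Then:
l = 0.03
n = -0.31
x = -2.64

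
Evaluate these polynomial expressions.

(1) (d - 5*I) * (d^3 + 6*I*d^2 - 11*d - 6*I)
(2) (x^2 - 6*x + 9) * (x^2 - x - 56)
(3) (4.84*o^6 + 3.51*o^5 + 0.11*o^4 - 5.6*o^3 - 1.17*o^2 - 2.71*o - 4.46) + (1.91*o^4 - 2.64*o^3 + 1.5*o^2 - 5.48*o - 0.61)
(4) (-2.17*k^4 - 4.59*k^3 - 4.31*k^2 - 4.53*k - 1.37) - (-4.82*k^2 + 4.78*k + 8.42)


(1) = d^4 + I*d^3 + 19*d^2 + 49*I*d - 30
(2) = x^4 - 7*x^3 - 41*x^2 + 327*x - 504
(3) = 4.84*o^6 + 3.51*o^5 + 2.02*o^4 - 8.24*o^3 + 0.33*o^2 - 8.19*o - 5.07
(4) = -2.17*k^4 - 4.59*k^3 + 0.51*k^2 - 9.31*k - 9.79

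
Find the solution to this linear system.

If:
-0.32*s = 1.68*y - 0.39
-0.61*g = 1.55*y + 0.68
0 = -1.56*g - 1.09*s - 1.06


Then:
g = -1.29
s = 0.87
y = 0.07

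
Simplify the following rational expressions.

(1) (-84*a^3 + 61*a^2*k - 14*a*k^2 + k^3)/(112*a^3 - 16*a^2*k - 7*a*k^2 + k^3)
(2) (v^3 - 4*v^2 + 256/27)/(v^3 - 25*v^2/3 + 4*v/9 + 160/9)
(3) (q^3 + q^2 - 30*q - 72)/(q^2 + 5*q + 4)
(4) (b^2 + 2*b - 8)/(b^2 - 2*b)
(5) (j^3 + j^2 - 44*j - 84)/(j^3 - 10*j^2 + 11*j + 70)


(1) = (-3*a + k)/(4*a + k)
(2) = (9*v^2 - 48*v + 64)/(9*v^2 - 87*v + 120)
(3) = (q^2 - 3*q - 18)/(q + 1)
(4) = (b + 4)/b
(5) = (j + 6)/(j - 5)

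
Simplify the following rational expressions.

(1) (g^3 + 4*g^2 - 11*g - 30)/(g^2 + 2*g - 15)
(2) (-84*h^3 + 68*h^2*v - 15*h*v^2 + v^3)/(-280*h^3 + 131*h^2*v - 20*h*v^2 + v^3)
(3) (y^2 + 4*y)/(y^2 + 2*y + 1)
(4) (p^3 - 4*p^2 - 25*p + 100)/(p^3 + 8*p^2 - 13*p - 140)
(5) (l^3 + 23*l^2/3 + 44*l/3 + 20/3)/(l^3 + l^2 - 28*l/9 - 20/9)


(1) = g + 2
(2) = (12*h^2 - 8*h*v + v^2)/(40*h^2 - 13*h*v + v^2)
(3) = (y^2 + 4*y)/(y^2 + 2*y + 1)
(4) = (p - 5)/(p + 7)
(5) = (3*l + 15)/(3*l - 5)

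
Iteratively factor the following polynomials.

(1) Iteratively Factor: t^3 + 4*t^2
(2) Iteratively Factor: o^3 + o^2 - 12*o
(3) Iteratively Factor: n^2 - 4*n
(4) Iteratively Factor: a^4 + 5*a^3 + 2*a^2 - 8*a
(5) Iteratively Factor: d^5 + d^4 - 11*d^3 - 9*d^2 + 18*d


(1) = (t)*(t^2 + 4*t) = t*(t + 4)*(t)
(2) = (o + 4)*(o^2 - 3*o) = o*(o + 4)*(o - 3)
(3) = (n)*(n - 4)
(4) = (a + 2)*(a^3 + 3*a^2 - 4*a) = (a + 2)*(a + 4)*(a^2 - a) = a*(a + 2)*(a + 4)*(a - 1)
(5) = (d + 3)*(d^4 - 2*d^3 - 5*d^2 + 6*d) = (d + 2)*(d + 3)*(d^3 - 4*d^2 + 3*d) = (d - 3)*(d + 2)*(d + 3)*(d^2 - d) = (d - 3)*(d - 1)*(d + 2)*(d + 3)*(d)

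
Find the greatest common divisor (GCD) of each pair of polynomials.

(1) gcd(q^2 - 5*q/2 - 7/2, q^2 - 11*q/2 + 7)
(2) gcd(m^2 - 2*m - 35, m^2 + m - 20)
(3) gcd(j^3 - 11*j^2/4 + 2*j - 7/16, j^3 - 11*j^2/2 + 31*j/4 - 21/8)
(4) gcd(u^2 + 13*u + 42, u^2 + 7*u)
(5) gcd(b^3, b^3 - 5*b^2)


(1) = q - 7/2
(2) = m + 5
(3) = j - 1/2
(4) = gcd((u + 6)*(u + 7), u*(u + 7)) = u + 7
(5) = gcd(b^3, b^2*(b - 5)) = b^2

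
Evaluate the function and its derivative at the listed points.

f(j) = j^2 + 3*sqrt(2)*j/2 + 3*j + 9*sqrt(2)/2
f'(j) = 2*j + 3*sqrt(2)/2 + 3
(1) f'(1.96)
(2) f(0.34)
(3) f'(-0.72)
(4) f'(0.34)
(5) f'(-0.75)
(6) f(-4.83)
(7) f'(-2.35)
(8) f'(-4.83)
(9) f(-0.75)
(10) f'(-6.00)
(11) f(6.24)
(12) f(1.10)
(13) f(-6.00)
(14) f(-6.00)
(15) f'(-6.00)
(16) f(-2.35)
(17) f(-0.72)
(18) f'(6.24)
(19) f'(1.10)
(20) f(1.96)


(1) = 9.04
(2) = 8.22
(3) = 3.68
(4) = 5.80
(5) = 3.62
(6) = 4.96
(7) = 0.42
(8) = -4.54
(9) = 3.09
(10) = -6.88
(11) = 77.26
(12) = 13.21
(13) = 11.64
(14) = 11.64
(15) = -6.88
(16) = -0.15
(17) = 3.20
(18) = 17.60
(19) = 7.32
(20) = 20.24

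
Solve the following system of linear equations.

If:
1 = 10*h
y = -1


Then:
h = 1/10
y = -1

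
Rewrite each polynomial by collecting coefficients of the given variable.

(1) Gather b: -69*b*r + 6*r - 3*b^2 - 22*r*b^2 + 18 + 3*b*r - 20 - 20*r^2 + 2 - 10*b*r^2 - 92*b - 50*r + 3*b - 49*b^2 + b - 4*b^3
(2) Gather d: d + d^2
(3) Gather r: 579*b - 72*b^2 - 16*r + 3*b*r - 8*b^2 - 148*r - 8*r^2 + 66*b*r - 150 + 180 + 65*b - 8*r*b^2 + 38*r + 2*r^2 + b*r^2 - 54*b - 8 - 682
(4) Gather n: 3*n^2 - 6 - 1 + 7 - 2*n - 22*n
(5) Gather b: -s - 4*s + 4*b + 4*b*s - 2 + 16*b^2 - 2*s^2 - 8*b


(1) = -4*b^3 + b^2*(-22*r - 52) + b*(-10*r^2 - 66*r - 88) - 20*r^2 - 44*r
(2) = d^2 + d
(3) = -80*b^2 + 590*b + r^2*(b - 6) + r*(-8*b^2 + 69*b - 126) - 660
(4) = 3*n^2 - 24*n
(5) = 16*b^2 + b*(4*s - 4) - 2*s^2 - 5*s - 2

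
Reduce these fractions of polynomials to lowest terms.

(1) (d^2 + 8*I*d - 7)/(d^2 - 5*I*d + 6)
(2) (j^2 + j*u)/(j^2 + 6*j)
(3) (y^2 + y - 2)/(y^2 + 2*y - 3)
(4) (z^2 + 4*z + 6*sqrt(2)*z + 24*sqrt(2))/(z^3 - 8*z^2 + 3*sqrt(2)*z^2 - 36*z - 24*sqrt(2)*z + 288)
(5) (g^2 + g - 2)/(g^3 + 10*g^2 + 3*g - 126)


(1) = (d + 7*I)/(d - 6*I)
(2) = (j + u)/(j + 6)
(3) = (y + 2)/(y + 3)
(4) = (z + 4)/(z^2 + z*(-8 - 3*sqrt(2)) + 24*sqrt(2))
(5) = (g^2 + g - 2)/(g^3 + 10*g^2 + 3*g - 126)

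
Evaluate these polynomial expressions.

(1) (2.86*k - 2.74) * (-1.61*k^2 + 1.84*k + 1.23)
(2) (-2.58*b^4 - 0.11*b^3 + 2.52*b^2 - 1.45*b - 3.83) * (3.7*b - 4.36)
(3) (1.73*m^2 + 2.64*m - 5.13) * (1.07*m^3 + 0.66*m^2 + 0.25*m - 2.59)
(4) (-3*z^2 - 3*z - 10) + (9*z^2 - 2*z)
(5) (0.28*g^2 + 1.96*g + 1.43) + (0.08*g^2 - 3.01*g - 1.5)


(1) = -4.6046*k^3 + 9.6738*k^2 - 1.5238*k - 3.3702
(2) = -9.546*b^5 + 10.8418*b^4 + 9.8036*b^3 - 16.3522*b^2 - 7.849*b + 16.6988
(3) = 1.8511*m^5 + 3.9666*m^4 - 3.3142*m^3 - 7.2065*m^2 - 8.1201*m + 13.2867
(4) = 6*z^2 - 5*z - 10
(5) = 0.36*g^2 - 1.05*g - 0.07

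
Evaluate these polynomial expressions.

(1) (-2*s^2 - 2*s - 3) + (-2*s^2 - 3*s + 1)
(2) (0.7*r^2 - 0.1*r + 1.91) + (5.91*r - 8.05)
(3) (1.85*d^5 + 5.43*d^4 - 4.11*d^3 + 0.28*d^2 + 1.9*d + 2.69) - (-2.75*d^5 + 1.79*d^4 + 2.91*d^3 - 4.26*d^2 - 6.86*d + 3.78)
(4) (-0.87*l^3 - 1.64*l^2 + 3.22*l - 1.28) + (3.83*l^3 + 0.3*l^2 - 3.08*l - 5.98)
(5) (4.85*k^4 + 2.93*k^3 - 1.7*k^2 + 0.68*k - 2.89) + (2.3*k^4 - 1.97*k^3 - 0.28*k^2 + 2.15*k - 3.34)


(1) = -4*s^2 - 5*s - 2
(2) = 0.7*r^2 + 5.81*r - 6.14
(3) = 4.6*d^5 + 3.64*d^4 - 7.02*d^3 + 4.54*d^2 + 8.76*d - 1.09
(4) = 2.96*l^3 - 1.34*l^2 + 0.14*l - 7.26
(5) = 7.15*k^4 + 0.96*k^3 - 1.98*k^2 + 2.83*k - 6.23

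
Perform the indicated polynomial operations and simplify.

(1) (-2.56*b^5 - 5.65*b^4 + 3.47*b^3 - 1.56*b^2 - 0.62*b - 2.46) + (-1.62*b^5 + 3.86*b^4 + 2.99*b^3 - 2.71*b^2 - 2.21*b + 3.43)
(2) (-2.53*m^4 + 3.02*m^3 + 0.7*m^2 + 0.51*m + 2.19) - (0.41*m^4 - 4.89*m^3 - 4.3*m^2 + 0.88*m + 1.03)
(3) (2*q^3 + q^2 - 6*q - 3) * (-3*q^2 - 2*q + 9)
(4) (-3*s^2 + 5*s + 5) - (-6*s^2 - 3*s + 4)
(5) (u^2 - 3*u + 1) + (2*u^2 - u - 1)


(1) = -4.18*b^5 - 1.79*b^4 + 6.46*b^3 - 4.27*b^2 - 2.83*b + 0.97
(2) = -2.94*m^4 + 7.91*m^3 + 5.0*m^2 - 0.37*m + 1.16
(3) = -6*q^5 - 7*q^4 + 34*q^3 + 30*q^2 - 48*q - 27
(4) = 3*s^2 + 8*s + 1
(5) = 3*u^2 - 4*u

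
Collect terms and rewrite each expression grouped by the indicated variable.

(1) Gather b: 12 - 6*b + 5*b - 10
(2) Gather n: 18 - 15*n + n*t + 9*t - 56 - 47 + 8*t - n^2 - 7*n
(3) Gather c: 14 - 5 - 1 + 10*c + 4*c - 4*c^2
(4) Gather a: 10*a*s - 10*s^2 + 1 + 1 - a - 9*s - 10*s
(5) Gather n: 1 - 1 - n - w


(1) = 2 - b
(2) = -n^2 + n*(t - 22) + 17*t - 85
(3) = -4*c^2 + 14*c + 8
(4) = a*(10*s - 1) - 10*s^2 - 19*s + 2
(5) = -n - w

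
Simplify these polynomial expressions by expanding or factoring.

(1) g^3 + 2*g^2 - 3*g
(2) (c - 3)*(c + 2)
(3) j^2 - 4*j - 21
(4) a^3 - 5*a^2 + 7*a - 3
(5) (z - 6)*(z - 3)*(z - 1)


(1) = g*(g - 1)*(g + 3)
(2) = c^2 - c - 6
(3) = (j - 7)*(j + 3)
(4) = (a - 3)*(a - 1)^2
(5) = z^3 - 10*z^2 + 27*z - 18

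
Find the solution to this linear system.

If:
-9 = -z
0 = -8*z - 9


Then:
No Solution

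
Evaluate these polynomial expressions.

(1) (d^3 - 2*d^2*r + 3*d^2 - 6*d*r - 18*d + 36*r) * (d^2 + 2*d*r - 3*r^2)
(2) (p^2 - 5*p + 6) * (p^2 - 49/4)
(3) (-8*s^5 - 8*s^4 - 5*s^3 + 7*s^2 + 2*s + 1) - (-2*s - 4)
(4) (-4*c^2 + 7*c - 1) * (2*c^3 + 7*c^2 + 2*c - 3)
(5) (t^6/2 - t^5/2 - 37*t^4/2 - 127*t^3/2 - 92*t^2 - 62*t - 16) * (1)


(1) = d^5 + 3*d^4 - 7*d^3*r^2 - 18*d^3 + 6*d^2*r^3 - 21*d^2*r^2 + 18*d*r^3 + 126*d*r^2 - 108*r^3
(2) = p^4 - 5*p^3 - 25*p^2/4 + 245*p/4 - 147/2
(3) = -8*s^5 - 8*s^4 - 5*s^3 + 7*s^2 + 4*s + 5
(4) = -8*c^5 - 14*c^4 + 39*c^3 + 19*c^2 - 23*c + 3
(5) = t^6/2 - t^5/2 - 37*t^4/2 - 127*t^3/2 - 92*t^2 - 62*t - 16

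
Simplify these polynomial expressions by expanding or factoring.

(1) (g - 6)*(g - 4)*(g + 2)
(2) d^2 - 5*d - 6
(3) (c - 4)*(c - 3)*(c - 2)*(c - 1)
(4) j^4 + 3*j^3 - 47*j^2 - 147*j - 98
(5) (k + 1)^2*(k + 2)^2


(1) = g^3 - 8*g^2 + 4*g + 48
(2) = (d - 6)*(d + 1)
(3) = c^4 - 10*c^3 + 35*c^2 - 50*c + 24
(4) = (j - 7)*(j + 1)*(j + 2)*(j + 7)
(5) = k^4 + 6*k^3 + 13*k^2 + 12*k + 4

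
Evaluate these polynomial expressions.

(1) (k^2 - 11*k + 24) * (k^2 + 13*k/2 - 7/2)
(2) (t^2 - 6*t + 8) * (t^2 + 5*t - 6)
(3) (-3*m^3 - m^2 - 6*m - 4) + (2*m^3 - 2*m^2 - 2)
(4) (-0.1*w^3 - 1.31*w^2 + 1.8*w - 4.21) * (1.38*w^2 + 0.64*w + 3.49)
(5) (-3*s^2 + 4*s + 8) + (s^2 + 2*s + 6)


(1) = k^4 - 9*k^3/2 - 51*k^2 + 389*k/2 - 84
(2) = t^4 - t^3 - 28*t^2 + 76*t - 48
(3) = -m^3 - 3*m^2 - 6*m - 6
(4) = -0.138*w^5 - 1.8718*w^4 + 1.2966*w^3 - 9.2297*w^2 + 3.5876*w - 14.6929
(5) = -2*s^2 + 6*s + 14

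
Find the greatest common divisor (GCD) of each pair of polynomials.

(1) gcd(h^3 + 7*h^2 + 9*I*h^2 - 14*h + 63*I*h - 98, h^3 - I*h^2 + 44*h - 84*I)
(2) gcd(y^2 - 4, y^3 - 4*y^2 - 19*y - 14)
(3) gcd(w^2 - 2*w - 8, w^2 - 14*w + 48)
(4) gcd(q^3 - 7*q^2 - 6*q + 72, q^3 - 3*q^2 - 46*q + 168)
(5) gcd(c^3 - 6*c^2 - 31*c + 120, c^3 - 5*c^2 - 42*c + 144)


(1) = h + 7*I
(2) = y + 2
(3) = gcd((w - 4)*(w + 2), (w - 8)*(w - 6)) = 1
(4) = q^2 - 10*q + 24
(5) = c^2 - 11*c + 24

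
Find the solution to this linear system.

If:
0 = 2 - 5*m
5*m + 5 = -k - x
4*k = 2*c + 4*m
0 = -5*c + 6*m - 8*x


Then:
c = 308/5
k = 156/5
m = 2/5
x = -191/5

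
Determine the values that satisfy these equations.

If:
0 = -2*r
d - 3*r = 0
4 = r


Then:
No Solution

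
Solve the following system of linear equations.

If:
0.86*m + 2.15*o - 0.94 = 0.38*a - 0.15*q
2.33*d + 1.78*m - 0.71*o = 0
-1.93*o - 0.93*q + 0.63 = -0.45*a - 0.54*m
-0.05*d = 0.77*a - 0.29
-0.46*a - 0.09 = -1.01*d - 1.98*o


Then:
a = 0.39
d = -0.28
m = 0.47
o = 0.28
q = 0.57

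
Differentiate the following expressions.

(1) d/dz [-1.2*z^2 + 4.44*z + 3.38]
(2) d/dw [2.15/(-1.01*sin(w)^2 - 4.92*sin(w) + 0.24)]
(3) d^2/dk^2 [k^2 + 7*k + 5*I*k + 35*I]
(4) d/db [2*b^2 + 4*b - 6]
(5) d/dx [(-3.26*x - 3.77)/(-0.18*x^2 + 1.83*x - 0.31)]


(1) = 4.44 - 2.4*z
(2) = (4.343*sin(w) + 10.578)*cos(w)/(1.01*sin(w)^2 + 4.92*sin(w) - 0.24)^2
(3) = 2
(4) = 4*b + 4
(5) = (-0.5868*x^2 - 1.3572*x + 7.9097)/(0.0324*x^4 - 0.6588*x^3 + 3.4605*x^2 - 1.1346*x + 0.0961)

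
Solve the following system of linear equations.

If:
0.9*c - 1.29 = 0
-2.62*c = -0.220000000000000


Then:
No Solution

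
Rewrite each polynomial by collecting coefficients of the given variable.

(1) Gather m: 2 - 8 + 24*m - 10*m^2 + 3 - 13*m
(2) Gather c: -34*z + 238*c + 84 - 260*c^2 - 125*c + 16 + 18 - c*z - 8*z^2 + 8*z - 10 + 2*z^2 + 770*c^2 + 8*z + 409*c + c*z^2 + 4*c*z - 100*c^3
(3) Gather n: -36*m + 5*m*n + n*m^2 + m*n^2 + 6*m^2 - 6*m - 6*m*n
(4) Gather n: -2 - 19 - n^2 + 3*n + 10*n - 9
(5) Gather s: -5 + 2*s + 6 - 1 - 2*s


(1) = -10*m^2 + 11*m - 3
(2) = -100*c^3 + 510*c^2 + c*(z^2 + 3*z + 522) - 6*z^2 - 18*z + 108
(3) = 6*m^2 + m*n^2 - 42*m + n*(m^2 - m)
(4) = -n^2 + 13*n - 30
(5) = 0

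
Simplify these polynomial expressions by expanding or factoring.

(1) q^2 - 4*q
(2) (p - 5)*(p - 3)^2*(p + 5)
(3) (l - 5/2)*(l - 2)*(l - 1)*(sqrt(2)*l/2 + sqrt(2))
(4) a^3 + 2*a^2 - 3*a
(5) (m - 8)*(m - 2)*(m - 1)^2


(1) = q*(q - 4)
(2) = p^4 - 6*p^3 - 16*p^2 + 150*p - 225
(3) = sqrt(2)*l^4/2 - 7*sqrt(2)*l^3/4 - 3*sqrt(2)*l^2/4 + 7*sqrt(2)*l - 5*sqrt(2)
(4) = a*(a - 1)*(a + 3)
(5) = m^4 - 12*m^3 + 37*m^2 - 42*m + 16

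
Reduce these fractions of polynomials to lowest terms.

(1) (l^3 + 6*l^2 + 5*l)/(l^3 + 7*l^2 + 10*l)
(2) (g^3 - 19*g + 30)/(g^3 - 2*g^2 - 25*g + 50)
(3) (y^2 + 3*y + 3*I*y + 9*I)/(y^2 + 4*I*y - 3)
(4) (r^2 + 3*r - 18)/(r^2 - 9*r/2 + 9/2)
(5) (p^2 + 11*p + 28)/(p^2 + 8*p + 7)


(1) = (l + 1)/(l + 2)
(2) = (g - 3)/(g - 5)
(3) = (y + 3)/(y + I)
(4) = (2*r + 12)/(2*r - 3)
(5) = (p + 4)/(p + 1)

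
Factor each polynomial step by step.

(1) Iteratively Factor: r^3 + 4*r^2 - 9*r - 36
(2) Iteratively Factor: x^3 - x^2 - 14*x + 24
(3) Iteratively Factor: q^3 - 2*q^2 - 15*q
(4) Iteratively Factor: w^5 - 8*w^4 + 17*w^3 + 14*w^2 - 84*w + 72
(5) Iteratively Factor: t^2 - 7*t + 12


(1) = (r + 3)*(r^2 + r - 12) = (r + 3)*(r + 4)*(r - 3)
(2) = (x - 2)*(x^2 + x - 12) = (x - 2)*(x + 4)*(x - 3)
(3) = (q - 5)*(q^2 + 3*q) = q*(q - 5)*(q + 3)
(4) = (w - 3)*(w^4 - 5*w^3 + 2*w^2 + 20*w - 24) = (w - 3)*(w - 2)*(w^3 - 3*w^2 - 4*w + 12) = (w - 3)*(w - 2)^2*(w^2 - w - 6) = (w - 3)*(w - 2)^2*(w + 2)*(w - 3)
(5) = (t - 3)*(t - 4)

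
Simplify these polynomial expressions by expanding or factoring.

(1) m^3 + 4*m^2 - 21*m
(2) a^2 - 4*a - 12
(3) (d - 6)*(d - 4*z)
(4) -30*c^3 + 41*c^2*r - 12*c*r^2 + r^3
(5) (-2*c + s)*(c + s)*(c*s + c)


(1) = m*(m - 3)*(m + 7)
(2) = (a - 6)*(a + 2)
(3) = d^2 - 4*d*z - 6*d + 24*z
(4) = (-6*c + r)*(-5*c + r)*(-c + r)
(5) = -2*c^3*s - 2*c^3 - c^2*s^2 - c^2*s + c*s^3 + c*s^2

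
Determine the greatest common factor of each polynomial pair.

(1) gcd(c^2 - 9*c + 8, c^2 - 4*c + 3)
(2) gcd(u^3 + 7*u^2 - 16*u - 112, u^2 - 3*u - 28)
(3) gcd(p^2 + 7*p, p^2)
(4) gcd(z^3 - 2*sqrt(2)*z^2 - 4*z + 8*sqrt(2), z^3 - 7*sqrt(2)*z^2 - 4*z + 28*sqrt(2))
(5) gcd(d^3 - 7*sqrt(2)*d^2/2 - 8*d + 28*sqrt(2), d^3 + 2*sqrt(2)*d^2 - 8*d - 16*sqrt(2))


(1) = gcd((c - 8)*(c - 1), (c - 3)*(c - 1)) = c - 1
(2) = gcd((u - 4)*(u + 4)*(u + 7), (u - 7)*(u + 4)) = u + 4
(3) = gcd(p*(p + 7), p^2) = p
(4) = gcd((z - 2)*(z + 2)*(z - 2*sqrt(2)), (z - 2)*(z + 2)*(z - 7*sqrt(2))) = z^2 - 4
(5) = d^2 - 8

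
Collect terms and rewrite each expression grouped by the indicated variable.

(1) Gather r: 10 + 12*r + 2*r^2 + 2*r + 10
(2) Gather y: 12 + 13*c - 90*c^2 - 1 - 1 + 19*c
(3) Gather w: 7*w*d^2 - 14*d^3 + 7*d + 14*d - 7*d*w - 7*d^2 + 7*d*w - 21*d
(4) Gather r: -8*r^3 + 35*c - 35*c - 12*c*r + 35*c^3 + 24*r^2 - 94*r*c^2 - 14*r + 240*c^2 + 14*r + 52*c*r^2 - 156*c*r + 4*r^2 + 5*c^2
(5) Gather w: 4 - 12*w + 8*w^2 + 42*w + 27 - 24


(1) = 2*r^2 + 14*r + 20
(2) = -90*c^2 + 32*c + 10
(3) = -14*d^3 + 7*d^2*w - 7*d^2
(4) = 35*c^3 + 245*c^2 - 8*r^3 + r^2*(52*c + 28) + r*(-94*c^2 - 168*c)
(5) = 8*w^2 + 30*w + 7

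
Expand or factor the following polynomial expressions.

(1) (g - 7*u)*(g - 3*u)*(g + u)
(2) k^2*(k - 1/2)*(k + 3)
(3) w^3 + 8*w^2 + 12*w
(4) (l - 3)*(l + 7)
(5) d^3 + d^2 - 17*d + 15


(1) = g^3 - 9*g^2*u + 11*g*u^2 + 21*u^3
(2) = k^4 + 5*k^3/2 - 3*k^2/2
(3) = w*(w + 2)*(w + 6)
(4) = l^2 + 4*l - 21
(5) = (d - 3)*(d - 1)*(d + 5)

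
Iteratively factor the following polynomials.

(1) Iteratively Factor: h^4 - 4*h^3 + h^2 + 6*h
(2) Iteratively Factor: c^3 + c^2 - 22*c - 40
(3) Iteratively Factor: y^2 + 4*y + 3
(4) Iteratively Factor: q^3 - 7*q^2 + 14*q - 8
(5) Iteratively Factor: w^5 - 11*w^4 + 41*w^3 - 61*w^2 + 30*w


(1) = (h + 1)*(h^3 - 5*h^2 + 6*h) = (h - 2)*(h + 1)*(h^2 - 3*h) = h*(h - 2)*(h + 1)*(h - 3)
(2) = (c + 2)*(c^2 - c - 20) = (c - 5)*(c + 2)*(c + 4)
(3) = (y + 3)*(y + 1)
(4) = (q - 1)*(q^2 - 6*q + 8) = (q - 4)*(q - 1)*(q - 2)
(5) = (w - 5)*(w^4 - 6*w^3 + 11*w^2 - 6*w) = w*(w - 5)*(w^3 - 6*w^2 + 11*w - 6) = w*(w - 5)*(w - 1)*(w^2 - 5*w + 6) = w*(w - 5)*(w - 3)*(w - 1)*(w - 2)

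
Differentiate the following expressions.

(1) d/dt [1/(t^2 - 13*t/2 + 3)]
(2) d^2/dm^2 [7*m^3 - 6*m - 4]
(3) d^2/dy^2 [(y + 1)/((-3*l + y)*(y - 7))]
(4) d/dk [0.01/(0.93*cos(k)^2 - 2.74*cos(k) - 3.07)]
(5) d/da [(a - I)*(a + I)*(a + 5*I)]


(1) = 2*(13 - 4*t)/(2*t^2 - 13*t + 6)^2
(2) = 42*m
(3) = 2*((3*l - y)^2*(y - 7) - (3*l - y)^2*(y + 1) - (3*l - y)*(y - 7)^2 + (3*l - y)*(y - 7)*(y + 1) - (y - 7)^2*(y + 1))/((3*l - y)^3*(y - 7)^3)
(4) = (0.0186*cos(k) - 0.0274)*sin(k)/(-0.93*cos(k)^2 + 2.74*cos(k) + 3.07)^2
(5) = 3*a^2 + 10*I*a + 1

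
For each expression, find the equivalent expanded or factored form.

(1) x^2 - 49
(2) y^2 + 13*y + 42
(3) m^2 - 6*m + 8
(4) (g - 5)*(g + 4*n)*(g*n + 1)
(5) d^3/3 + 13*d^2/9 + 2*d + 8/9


(1) = (x - 7)*(x + 7)
(2) = (y + 6)*(y + 7)
(3) = (m - 4)*(m - 2)
(4) = g^3*n + 4*g^2*n^2 - 5*g^2*n + g^2 - 20*g*n^2 + 4*g*n - 5*g - 20*n
(5) = (d/3 + 1/3)*(d + 4/3)*(d + 2)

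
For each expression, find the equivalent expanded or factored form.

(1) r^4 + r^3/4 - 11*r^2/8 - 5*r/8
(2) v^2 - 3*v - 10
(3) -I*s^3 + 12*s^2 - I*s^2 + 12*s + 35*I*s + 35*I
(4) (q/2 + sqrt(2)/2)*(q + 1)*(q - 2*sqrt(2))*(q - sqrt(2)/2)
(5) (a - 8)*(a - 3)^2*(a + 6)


(1) = r*(r - 5/4)*(r + 1/2)*(r + 1)
(2) = (v - 5)*(v + 2)
(3) = (s + 5*I)*(s + 7*I)*(-I*s - I)
(4) = q^4/2 - 3*sqrt(2)*q^3/4 + q^3/2 - 3*q^2/2 - 3*sqrt(2)*q^2/4 - 3*q/2 + sqrt(2)*q + sqrt(2)
(5) = a^4 - 8*a^3 - 27*a^2 + 270*a - 432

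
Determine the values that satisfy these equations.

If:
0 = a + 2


Then:
a = -2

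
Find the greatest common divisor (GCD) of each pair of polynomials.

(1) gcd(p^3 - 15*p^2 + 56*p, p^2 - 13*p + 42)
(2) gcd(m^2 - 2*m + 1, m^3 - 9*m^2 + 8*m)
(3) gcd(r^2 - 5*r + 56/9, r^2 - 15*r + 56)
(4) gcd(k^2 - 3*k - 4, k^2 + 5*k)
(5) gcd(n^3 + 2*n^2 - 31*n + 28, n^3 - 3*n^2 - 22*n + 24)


(1) = gcd(p*(p - 8)*(p - 7), (p - 7)*(p - 6)) = p - 7
(2) = m - 1
(3) = gcd((r - 8/3)*(r - 7/3), (r - 8)*(r - 7)) = 1
(4) = 1
(5) = gcd((n - 4)*(n - 1)*(n + 7), (n - 6)*(n - 1)*(n + 4)) = n - 1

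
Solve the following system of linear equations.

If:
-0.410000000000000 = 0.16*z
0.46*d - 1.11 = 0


Then:
d = 2.41
z = -2.56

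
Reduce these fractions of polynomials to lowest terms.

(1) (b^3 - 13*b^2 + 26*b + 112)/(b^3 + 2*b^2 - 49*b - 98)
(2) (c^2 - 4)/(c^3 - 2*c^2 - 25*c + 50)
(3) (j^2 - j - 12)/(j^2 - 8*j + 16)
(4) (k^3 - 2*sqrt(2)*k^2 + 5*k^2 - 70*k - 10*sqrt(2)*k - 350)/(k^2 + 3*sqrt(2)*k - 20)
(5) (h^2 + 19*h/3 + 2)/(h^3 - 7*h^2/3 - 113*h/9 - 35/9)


(1) = (b - 8)/(b + 7)
(2) = (c + 2)/(c^2 - 25)
(3) = (j + 3)/(j - 4)
(4) = (k^2 + k*(5 - 7*sqrt(2)) - 35*sqrt(2))/(k - 2*sqrt(2))
(5) = (3*h + 18)/(3*h^2 - 8*h - 35)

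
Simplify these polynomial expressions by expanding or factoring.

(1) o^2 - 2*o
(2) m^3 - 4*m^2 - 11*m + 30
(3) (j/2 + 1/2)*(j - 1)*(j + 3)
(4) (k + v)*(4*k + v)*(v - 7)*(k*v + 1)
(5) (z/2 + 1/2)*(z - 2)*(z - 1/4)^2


(1) = o*(o - 2)
(2) = (m - 5)*(m - 2)*(m + 3)
(3) = j^3/2 + 3*j^2/2 - j/2 - 3/2
(4) = 4*k^3*v^2 - 28*k^3*v + 5*k^2*v^3 - 35*k^2*v^2 + 4*k^2*v - 28*k^2 + k*v^4 - 7*k*v^3 + 5*k*v^2 - 35*k*v + v^3 - 7*v^2
(5) = z^4/2 - 3*z^3/4 - 23*z^2/32 + 15*z/32 - 1/16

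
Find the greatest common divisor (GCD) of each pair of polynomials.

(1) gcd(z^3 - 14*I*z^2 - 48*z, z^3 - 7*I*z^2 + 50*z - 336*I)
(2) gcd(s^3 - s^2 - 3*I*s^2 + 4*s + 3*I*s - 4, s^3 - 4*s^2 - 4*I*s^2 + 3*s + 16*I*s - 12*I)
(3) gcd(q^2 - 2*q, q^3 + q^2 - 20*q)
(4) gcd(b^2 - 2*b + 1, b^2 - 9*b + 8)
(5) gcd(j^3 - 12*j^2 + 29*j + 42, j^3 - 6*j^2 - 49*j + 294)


(1) = gcd(z*(z - 8*I)*(z - 6*I), (z - 8*I)*(z - 6*I)*(z + 7*I)) = z^2 - 14*I*z - 48
(2) = s^2 + s*(-1 - 4*I) + 4*I
(3) = gcd(q*(q - 2), q*(q - 4)*(q + 5)) = q
(4) = gcd((b - 1)^2, (b - 8)*(b - 1)) = b - 1
(5) = gcd((j - 7)*(j - 6)*(j + 1), (j - 7)*(j - 6)*(j + 7)) = j^2 - 13*j + 42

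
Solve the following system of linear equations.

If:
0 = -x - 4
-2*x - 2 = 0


Then:
No Solution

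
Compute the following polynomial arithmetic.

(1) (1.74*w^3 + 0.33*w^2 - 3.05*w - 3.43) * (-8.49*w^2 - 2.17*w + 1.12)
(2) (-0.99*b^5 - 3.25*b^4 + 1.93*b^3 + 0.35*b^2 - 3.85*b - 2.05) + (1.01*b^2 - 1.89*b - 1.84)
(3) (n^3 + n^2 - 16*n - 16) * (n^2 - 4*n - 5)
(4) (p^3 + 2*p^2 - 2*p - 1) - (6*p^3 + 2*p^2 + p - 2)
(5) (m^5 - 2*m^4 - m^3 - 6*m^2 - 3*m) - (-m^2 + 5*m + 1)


(1) = -14.7726*w^5 - 6.5775*w^4 + 27.1272*w^3 + 36.1088*w^2 + 4.0271*w - 3.8416
(2) = -0.99*b^5 - 3.25*b^4 + 1.93*b^3 + 1.36*b^2 - 5.74*b - 3.89
(3) = n^5 - 3*n^4 - 25*n^3 + 43*n^2 + 144*n + 80
(4) = -5*p^3 - 3*p + 1
(5) = m^5 - 2*m^4 - m^3 - 5*m^2 - 8*m - 1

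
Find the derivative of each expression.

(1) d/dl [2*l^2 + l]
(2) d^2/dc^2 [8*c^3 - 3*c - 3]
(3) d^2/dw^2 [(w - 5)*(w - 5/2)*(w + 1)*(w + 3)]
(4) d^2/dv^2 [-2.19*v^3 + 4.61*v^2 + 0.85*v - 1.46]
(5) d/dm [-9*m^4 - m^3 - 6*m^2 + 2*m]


(1) = 4*l + 1
(2) = 48*c
(3) = 12*w^2 - 21*w - 29
(4) = 9.22 - 13.14*v
(5) = -36*m^3 - 3*m^2 - 12*m + 2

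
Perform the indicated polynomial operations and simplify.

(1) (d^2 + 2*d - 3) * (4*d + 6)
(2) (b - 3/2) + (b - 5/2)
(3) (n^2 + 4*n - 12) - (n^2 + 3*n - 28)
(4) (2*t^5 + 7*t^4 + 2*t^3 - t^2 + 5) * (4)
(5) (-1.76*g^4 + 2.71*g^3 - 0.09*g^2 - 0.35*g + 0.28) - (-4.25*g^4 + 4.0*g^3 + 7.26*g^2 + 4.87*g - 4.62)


(1) = 4*d^3 + 14*d^2 - 18
(2) = 2*b - 4
(3) = n + 16
(4) = 8*t^5 + 28*t^4 + 8*t^3 - 4*t^2 + 20
(5) = 2.49*g^4 - 1.29*g^3 - 7.35*g^2 - 5.22*g + 4.9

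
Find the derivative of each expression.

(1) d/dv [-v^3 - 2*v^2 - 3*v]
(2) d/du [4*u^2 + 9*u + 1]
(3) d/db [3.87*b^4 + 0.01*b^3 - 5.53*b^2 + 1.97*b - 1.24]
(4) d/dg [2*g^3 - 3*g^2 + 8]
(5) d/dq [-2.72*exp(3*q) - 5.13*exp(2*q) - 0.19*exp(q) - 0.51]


(1) = -3*v^2 - 4*v - 3
(2) = 8*u + 9
(3) = 15.48*b^3 + 0.03*b^2 - 11.06*b + 1.97
(4) = 6*g*(g - 1)
(5) = (-8.16*exp(2*q) - 10.26*exp(q) - 0.19)*exp(q)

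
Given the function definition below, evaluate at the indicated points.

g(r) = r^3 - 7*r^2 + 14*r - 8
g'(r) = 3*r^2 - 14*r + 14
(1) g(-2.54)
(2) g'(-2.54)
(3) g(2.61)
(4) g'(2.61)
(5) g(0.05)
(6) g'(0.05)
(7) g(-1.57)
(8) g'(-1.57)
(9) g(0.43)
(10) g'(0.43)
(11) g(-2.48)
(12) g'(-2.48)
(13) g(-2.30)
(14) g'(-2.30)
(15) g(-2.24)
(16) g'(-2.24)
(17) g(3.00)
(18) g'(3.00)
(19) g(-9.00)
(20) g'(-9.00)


(1) = -105.11
(2) = 68.91
(3) = -1.37
(4) = -2.10
(5) = -7.32
(6) = 13.31
(7) = -51.10
(8) = 43.37
(9) = -3.19
(10) = 8.53
(11) = -101.03
(12) = 67.17
(13) = -89.40
(14) = 62.07
(15) = -85.72
(16) = 60.41
(17) = -2.00
(18) = -1.00
(19) = -1430.00
(20) = 383.00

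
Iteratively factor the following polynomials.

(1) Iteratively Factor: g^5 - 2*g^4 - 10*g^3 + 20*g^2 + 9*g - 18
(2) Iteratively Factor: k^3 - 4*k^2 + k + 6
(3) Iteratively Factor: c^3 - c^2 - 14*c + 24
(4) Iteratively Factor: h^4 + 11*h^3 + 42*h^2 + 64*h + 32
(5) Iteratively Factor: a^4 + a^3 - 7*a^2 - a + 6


(1) = (g + 3)*(g^4 - 5*g^3 + 5*g^2 + 5*g - 6) = (g - 3)*(g + 3)*(g^3 - 2*g^2 - g + 2) = (g - 3)*(g + 1)*(g + 3)*(g^2 - 3*g + 2) = (g - 3)*(g - 2)*(g + 1)*(g + 3)*(g - 1)
(2) = (k + 1)*(k^2 - 5*k + 6) = (k - 3)*(k + 1)*(k - 2)
(3) = (c - 3)*(c^2 + 2*c - 8) = (c - 3)*(c + 4)*(c - 2)
(4) = (h + 2)*(h^3 + 9*h^2 + 24*h + 16) = (h + 2)*(h + 4)*(h^2 + 5*h + 4) = (h + 2)*(h + 4)^2*(h + 1)
(5) = (a + 1)*(a^3 - 7*a + 6) = (a - 2)*(a + 1)*(a^2 + 2*a - 3) = (a - 2)*(a + 1)*(a + 3)*(a - 1)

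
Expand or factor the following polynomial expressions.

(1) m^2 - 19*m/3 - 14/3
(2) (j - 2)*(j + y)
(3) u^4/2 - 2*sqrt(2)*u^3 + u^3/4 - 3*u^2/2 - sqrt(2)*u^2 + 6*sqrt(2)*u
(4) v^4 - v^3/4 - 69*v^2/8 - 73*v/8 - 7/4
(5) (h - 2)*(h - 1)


(1) = (m - 7)*(m + 2/3)
(2) = j^2 + j*y - 2*j - 2*y
(3) = u*(u/2 + 1)*(u - 3/2)*(u - 4*sqrt(2))
(4) = (v - 7/2)*(v + 1/4)*(v + 1)*(v + 2)
(5) = h^2 - 3*h + 2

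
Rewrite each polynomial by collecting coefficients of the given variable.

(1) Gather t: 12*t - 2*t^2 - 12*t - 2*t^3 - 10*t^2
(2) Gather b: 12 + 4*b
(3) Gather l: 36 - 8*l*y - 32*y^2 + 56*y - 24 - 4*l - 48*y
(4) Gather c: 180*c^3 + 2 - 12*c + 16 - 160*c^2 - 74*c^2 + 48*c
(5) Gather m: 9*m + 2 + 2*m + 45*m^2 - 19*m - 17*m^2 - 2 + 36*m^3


(1) = -2*t^3 - 12*t^2
(2) = 4*b + 12
(3) = l*(-8*y - 4) - 32*y^2 + 8*y + 12
(4) = 180*c^3 - 234*c^2 + 36*c + 18
(5) = 36*m^3 + 28*m^2 - 8*m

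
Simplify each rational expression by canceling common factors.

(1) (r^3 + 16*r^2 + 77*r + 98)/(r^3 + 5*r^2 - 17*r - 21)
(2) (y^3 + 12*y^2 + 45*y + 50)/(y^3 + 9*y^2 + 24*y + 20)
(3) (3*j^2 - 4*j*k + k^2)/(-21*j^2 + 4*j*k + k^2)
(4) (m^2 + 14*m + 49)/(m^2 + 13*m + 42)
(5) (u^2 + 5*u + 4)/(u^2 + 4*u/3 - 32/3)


(1) = (r^2 + 9*r + 14)/(r^2 - 2*r - 3)
(2) = (y + 5)/(y + 2)
(3) = (-j + k)/(7*j + k)
(4) = (m + 7)/(m + 6)
(5) = (3*u + 3)/(3*u - 8)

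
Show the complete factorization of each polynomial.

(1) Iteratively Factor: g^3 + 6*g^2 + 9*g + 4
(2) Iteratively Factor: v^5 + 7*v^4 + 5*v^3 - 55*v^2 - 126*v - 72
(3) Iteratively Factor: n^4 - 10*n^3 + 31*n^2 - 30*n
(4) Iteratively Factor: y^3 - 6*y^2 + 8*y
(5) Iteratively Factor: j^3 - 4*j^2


(1) = (g + 1)*(g^2 + 5*g + 4) = (g + 1)^2*(g + 4)
(2) = (v + 4)*(v^4 + 3*v^3 - 7*v^2 - 27*v - 18) = (v + 2)*(v + 4)*(v^3 + v^2 - 9*v - 9) = (v + 1)*(v + 2)*(v + 4)*(v^2 - 9) = (v - 3)*(v + 1)*(v + 2)*(v + 4)*(v + 3)
(3) = (n - 5)*(n^3 - 5*n^2 + 6*n) = (n - 5)*(n - 2)*(n^2 - 3*n) = n*(n - 5)*(n - 2)*(n - 3)
(4) = (y - 2)*(y^2 - 4*y) = y*(y - 2)*(y - 4)
(5) = (j)*(j^2 - 4*j) = j*(j - 4)*(j)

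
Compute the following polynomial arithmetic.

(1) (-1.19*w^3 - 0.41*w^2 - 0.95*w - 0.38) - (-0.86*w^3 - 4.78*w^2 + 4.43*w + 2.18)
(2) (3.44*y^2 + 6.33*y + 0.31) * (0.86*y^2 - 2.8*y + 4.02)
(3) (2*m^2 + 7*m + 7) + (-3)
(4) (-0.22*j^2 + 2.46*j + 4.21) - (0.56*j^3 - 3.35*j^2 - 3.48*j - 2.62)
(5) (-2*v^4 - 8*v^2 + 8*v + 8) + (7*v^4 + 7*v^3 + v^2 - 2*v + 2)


(1) = -0.33*w^3 + 4.37*w^2 - 5.38*w - 2.56
(2) = 2.9584*y^4 - 4.1882*y^3 - 3.6286*y^2 + 24.5786*y + 1.2462
(3) = 2*m^2 + 7*m + 4
(4) = -0.56*j^3 + 3.13*j^2 + 5.94*j + 6.83
(5) = 5*v^4 + 7*v^3 - 7*v^2 + 6*v + 10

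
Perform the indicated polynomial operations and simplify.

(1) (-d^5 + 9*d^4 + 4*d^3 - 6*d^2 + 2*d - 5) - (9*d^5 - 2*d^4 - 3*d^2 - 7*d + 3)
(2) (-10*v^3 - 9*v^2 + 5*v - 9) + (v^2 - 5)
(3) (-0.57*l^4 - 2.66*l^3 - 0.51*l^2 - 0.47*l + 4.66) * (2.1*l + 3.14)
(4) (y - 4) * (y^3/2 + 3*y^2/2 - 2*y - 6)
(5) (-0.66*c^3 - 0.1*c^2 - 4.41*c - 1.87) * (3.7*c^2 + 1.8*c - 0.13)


(1) = -10*d^5 + 11*d^4 + 4*d^3 - 3*d^2 + 9*d - 8
(2) = -10*v^3 - 8*v^2 + 5*v - 14
(3) = -1.197*l^5 - 7.3758*l^4 - 9.4234*l^3 - 2.5884*l^2 + 8.3102*l + 14.6324
(4) = y^4/2 - y^3/2 - 8*y^2 + 2*y + 24
(5) = -2.442*c^5 - 1.558*c^4 - 16.4112*c^3 - 14.844*c^2 - 2.7927*c + 0.2431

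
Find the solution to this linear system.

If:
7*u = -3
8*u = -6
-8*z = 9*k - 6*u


Then:
No Solution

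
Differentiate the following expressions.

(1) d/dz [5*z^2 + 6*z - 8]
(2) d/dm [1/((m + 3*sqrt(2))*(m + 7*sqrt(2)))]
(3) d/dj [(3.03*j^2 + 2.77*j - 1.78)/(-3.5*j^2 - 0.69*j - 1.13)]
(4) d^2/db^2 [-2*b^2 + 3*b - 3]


(1) = 10*z + 6
(2) = 2*(-m - 5*sqrt(2))/(m^4 + 20*sqrt(2)*m^3 + 284*m^2 + 840*sqrt(2)*m + 1764)
(3) = (7.6043*j^2 - 19.3078*j - 4.3583)/(12.25*j^4 + 4.83*j^3 + 8.3861*j^2 + 1.5594*j + 1.2769)
(4) = -4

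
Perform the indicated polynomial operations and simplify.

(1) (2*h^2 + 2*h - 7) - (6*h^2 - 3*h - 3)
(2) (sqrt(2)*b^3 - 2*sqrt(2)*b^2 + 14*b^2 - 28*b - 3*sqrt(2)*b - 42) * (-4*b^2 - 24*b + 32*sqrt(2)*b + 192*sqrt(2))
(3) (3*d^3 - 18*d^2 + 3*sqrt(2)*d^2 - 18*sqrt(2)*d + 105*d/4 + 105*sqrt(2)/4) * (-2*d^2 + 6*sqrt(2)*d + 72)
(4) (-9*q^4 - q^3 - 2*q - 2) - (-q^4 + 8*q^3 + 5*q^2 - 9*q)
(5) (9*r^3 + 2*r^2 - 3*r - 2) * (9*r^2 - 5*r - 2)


(1) = -4*h^2 + 5*h - 4
(2) = -4*sqrt(2)*b^5 - 16*sqrt(2)*b^4 + 8*b^4 + 32*b^3 + 508*sqrt(2)*b^3 - 120*b^2 + 1864*sqrt(2)*b^2 - 6720*sqrt(2)*b - 144*b - 8064*sqrt(2)
(3) = -6*d^5 + 12*sqrt(2)*d^4 + 36*d^4 - 72*sqrt(2)*d^3 + 399*d^3/2 - 1512*d^2 + 321*sqrt(2)*d^2 - 1296*sqrt(2)*d + 2205*d + 1890*sqrt(2)
(4) = -8*q^4 - 9*q^3 - 5*q^2 + 7*q - 2
(5) = 81*r^5 - 27*r^4 - 55*r^3 - 7*r^2 + 16*r + 4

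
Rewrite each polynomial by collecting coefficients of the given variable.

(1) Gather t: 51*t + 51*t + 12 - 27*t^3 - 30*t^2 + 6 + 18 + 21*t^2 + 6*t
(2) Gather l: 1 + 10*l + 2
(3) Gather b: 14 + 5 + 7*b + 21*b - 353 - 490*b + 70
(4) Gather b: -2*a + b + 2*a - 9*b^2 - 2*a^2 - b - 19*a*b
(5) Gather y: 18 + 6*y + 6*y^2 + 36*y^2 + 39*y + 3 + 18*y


(1) = -27*t^3 - 9*t^2 + 108*t + 36
(2) = 10*l + 3
(3) = -462*b - 264
(4) = -2*a^2 - 19*a*b - 9*b^2
(5) = 42*y^2 + 63*y + 21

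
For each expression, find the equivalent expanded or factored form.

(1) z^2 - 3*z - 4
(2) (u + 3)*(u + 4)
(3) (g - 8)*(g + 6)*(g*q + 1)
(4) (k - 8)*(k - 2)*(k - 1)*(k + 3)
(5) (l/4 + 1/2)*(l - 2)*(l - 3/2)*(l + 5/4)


(1) = (z - 4)*(z + 1)
(2) = u^2 + 7*u + 12
(3) = g^3*q - 2*g^2*q + g^2 - 48*g*q - 2*g - 48
(4) = k^4 - 8*k^3 - 7*k^2 + 62*k - 48
(5) = l^4/4 - l^3/16 - 47*l^2/32 + l/4 + 15/8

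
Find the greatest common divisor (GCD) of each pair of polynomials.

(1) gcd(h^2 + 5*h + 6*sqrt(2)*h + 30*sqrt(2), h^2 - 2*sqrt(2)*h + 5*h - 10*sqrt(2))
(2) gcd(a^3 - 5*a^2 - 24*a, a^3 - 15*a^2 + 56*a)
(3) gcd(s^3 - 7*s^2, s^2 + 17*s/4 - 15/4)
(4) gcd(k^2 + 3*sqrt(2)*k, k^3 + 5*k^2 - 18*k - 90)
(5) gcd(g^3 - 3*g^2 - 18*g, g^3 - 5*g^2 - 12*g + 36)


(1) = h + 5
(2) = gcd(a*(a - 8)*(a + 3), a*(a - 8)*(a - 7)) = a^2 - 8*a
(3) = gcd(s^2*(s - 7), (s - 3/4)*(s + 5)) = 1
(4) = gcd(k*(k + 3*sqrt(2)), (k + 5)*(k - 3*sqrt(2))*(k + 3*sqrt(2))) = k + 3*sqrt(2)
(5) = gcd(g*(g - 6)*(g + 3), (g - 6)*(g - 2)*(g + 3)) = g^2 - 3*g - 18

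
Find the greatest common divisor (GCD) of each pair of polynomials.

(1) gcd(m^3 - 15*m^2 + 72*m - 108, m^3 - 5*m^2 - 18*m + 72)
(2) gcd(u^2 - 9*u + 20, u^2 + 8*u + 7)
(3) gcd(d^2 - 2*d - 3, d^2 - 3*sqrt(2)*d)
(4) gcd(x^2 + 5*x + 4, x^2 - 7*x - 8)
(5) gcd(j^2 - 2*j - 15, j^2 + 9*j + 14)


(1) = m^2 - 9*m + 18
(2) = gcd((u - 5)*(u - 4), (u + 1)*(u + 7)) = 1
(3) = 1
(4) = gcd((x + 1)*(x + 4), (x - 8)*(x + 1)) = x + 1
(5) = gcd((j - 5)*(j + 3), (j + 2)*(j + 7)) = 1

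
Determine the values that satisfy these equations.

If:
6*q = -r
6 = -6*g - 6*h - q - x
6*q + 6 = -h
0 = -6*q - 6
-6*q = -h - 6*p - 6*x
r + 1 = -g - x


Then:
g = 2/5
h = 0
p = 32/5
q = -1
r = 6
x = -37/5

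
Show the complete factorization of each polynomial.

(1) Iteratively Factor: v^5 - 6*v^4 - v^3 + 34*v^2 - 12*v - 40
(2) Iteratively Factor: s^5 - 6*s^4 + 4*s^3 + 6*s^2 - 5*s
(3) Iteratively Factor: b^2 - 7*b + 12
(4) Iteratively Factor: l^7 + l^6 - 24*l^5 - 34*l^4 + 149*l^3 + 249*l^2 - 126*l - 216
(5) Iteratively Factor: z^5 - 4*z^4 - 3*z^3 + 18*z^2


(1) = (v + 2)*(v^4 - 8*v^3 + 15*v^2 + 4*v - 20) = (v - 2)*(v + 2)*(v^3 - 6*v^2 + 3*v + 10) = (v - 5)*(v - 2)*(v + 2)*(v^2 - v - 2) = (v - 5)*(v - 2)*(v + 1)*(v + 2)*(v - 2)
(2) = (s + 1)*(s^4 - 7*s^3 + 11*s^2 - 5*s) = (s - 1)*(s + 1)*(s^3 - 6*s^2 + 5*s) = (s - 5)*(s - 1)*(s + 1)*(s^2 - s) = (s - 5)*(s - 1)^2*(s + 1)*(s)
(3) = (b - 4)*(b - 3)
(4) = (l + 3)*(l^6 - 2*l^5 - 18*l^4 + 20*l^3 + 89*l^2 - 18*l - 72) = (l - 1)*(l + 3)*(l^5 - l^4 - 19*l^3 + l^2 + 90*l + 72) = (l - 3)*(l - 1)*(l + 3)*(l^4 + 2*l^3 - 13*l^2 - 38*l - 24) = (l - 3)*(l - 1)*(l + 3)^2*(l^3 - l^2 - 10*l - 8) = (l - 4)*(l - 3)*(l - 1)*(l + 3)^2*(l^2 + 3*l + 2) = (l - 4)*(l - 3)*(l - 1)*(l + 2)*(l + 3)^2*(l + 1)
(5) = (z - 3)*(z^4 - z^3 - 6*z^2) = z*(z - 3)*(z^3 - z^2 - 6*z) = z^2*(z - 3)*(z^2 - z - 6) = z^2*(z - 3)^2*(z + 2)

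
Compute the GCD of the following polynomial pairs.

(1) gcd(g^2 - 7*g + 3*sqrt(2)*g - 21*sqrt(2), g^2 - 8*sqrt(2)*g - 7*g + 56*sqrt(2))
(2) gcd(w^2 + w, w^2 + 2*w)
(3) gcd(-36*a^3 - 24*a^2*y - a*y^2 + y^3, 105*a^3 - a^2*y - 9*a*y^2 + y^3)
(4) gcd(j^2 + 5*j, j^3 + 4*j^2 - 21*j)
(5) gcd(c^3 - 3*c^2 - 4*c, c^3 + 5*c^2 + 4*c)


(1) = gcd((g - 7)*(g + 3*sqrt(2)), (g - 7)*(g - 8*sqrt(2))) = g - 7
(2) = gcd(w*(w + 1), w*(w + 2)) = w
(3) = gcd((-6*a + y)*(2*a + y)*(3*a + y), (-7*a + y)*(-5*a + y)*(3*a + y)) = 3*a + y
(4) = gcd(j*(j + 5), j*(j - 3)*(j + 7)) = j
(5) = c^2 + c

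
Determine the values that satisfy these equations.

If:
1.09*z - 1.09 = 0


Then:
z = 1.00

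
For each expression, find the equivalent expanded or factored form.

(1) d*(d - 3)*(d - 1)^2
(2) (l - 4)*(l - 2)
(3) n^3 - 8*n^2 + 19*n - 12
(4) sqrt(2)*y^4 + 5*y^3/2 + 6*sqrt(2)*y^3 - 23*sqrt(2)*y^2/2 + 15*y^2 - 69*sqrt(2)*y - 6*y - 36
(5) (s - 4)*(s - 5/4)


(1) = d^4 - 5*d^3 + 7*d^2 - 3*d
(2) = l^2 - 6*l + 8
(3) = (n - 4)*(n - 3)*(n - 1)
(4) = (y + 6)*(y - 2*sqrt(2))*(y + 3*sqrt(2))*(sqrt(2)*y + 1/2)
(5) = s^2 - 21*s/4 + 5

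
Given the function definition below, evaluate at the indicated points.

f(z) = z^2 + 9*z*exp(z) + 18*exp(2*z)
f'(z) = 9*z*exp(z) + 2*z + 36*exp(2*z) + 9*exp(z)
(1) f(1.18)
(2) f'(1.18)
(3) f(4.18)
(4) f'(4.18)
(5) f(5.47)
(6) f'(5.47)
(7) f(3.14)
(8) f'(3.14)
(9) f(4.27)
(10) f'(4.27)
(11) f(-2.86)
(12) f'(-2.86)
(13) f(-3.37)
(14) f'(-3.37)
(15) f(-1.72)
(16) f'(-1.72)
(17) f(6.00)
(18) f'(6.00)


(1) = 226.59
(2) = 447.49
(3) = 79385.04
(4) = 156872.73
(5) = 1026692.26
(6) = 2043782.60
(7) = 10270.97
(8) = 20083.52
(9) = 94843.01
(10) = 187553.21
(11) = 6.76
(12) = -6.56
(13) = 10.34
(14) = -7.43
(15) = 0.76
(16) = -3.45
(17) = 2951407.40
(18) = 5884600.51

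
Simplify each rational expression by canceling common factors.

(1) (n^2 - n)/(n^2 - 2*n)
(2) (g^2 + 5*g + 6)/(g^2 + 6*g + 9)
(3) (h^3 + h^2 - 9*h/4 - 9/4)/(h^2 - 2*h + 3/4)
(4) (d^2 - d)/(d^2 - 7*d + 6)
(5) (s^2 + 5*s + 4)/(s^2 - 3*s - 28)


(1) = (n - 1)/(n - 2)
(2) = (g + 2)/(g + 3)
(3) = (2*h^2 + 5*h + 3)/(2*h - 1)
(4) = d/(d - 6)
(5) = (s + 1)/(s - 7)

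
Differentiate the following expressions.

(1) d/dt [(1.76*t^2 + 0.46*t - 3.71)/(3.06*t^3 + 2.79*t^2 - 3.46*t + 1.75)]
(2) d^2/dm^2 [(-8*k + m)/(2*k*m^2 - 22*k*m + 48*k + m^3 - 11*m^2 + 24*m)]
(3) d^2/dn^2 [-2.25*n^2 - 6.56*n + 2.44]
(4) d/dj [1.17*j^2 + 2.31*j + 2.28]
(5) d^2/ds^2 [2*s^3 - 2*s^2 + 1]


(1) = (-5.3856*t^4 - 2.8152*t^3 + 26.6848*t^2 + 26.8618*t - 12.0316)/(9.3636*t^6 + 17.0748*t^5 - 13.3911*t^4 - 8.5968*t^3 + 21.7366*t^2 - 12.11*t + 3.0625)
(2) = 2*(-(8*k - m)*(4*k*m - 22*k + 3*m^2 - 22*m + 24)^2 + (-4*k*m + 22*k - 3*m^2 + 22*m + (8*k - m)*(2*k + 3*m - 11) - 24)*(2*k*m^2 - 22*k*m + 48*k + m^3 - 11*m^2 + 24*m))/(2*k*m^2 - 22*k*m + 48*k + m^3 - 11*m^2 + 24*m)^3
(3) = -4.50000000000000
(4) = 2.34*j + 2.31
(5) = 12*s - 4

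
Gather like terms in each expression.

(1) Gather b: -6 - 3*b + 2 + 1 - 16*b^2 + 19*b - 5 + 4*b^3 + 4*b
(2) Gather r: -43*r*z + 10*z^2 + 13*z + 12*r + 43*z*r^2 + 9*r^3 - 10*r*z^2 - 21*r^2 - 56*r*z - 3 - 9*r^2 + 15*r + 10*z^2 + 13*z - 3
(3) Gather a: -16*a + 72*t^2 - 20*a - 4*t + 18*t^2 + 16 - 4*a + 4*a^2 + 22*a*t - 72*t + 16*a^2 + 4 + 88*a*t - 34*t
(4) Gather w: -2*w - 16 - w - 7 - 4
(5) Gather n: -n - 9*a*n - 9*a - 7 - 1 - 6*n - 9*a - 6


(1) = 4*b^3 - 16*b^2 + 20*b - 8
(2) = 9*r^3 + r^2*(43*z - 30) + r*(-10*z^2 - 99*z + 27) + 20*z^2 + 26*z - 6
(3) = 20*a^2 + a*(110*t - 40) + 90*t^2 - 110*t + 20
(4) = -3*w - 27
(5) = -18*a + n*(-9*a - 7) - 14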